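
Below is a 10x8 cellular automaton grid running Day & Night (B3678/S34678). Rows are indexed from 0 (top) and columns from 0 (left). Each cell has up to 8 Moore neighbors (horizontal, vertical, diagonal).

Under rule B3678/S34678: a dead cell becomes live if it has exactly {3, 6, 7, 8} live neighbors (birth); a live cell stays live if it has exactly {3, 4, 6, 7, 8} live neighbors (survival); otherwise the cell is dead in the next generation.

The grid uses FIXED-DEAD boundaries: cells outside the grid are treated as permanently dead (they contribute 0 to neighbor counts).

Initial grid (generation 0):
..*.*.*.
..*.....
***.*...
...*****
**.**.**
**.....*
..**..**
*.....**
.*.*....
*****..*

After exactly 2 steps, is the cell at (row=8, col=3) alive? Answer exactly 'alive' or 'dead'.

Simulating step by step:
Generation 0 (given above): 37 live cells
Generation 1: 34 live cells
...*....
..*..*..
.**.*.*.
......**
**.**..*
**..**.*
*.....**
.*.*..**
.*.**.**
.***....
Generation 2: 39 live cells
........
.**.*...
...*..**
*...*.**
***.*..*
******.*
*.*.*..*
*...*...
********
..***...

Cell (8,3) at generation 2: 1 -> alive

Answer: alive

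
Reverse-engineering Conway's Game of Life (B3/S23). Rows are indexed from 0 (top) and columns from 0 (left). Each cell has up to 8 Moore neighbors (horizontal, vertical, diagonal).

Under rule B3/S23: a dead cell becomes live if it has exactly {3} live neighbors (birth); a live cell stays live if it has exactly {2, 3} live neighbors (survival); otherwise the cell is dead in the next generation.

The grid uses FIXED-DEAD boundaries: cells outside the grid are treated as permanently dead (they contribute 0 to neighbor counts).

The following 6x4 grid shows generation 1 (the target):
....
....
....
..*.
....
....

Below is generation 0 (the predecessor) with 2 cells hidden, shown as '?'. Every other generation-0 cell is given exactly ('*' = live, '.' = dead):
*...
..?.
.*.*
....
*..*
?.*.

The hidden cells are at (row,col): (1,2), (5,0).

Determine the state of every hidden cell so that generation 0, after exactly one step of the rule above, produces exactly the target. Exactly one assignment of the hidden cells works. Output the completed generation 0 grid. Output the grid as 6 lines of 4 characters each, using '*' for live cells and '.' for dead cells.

Answer: *...
....
.*.*
....
*..*
..*.

Derivation:
Hidden generation-0 cells (in order): (1,2), (5,0).
A hidden cell only influences target cells in its own 3x3 neighborhood. Try each of the 2^2 = 4 assignments, step the completed generation 0 forward once under B3/S23, and compare with the target:
  (1,2)=. (5,0)=. -> step reproduces the target at every cell -> ACCEPT
  (1,2)=. (5,0)=* -> step gives (4,1)='*' but target has '.' -> reject
  (1,2)=* (5,0)=. -> step gives (1,1)='*' but target has '.' -> reject
  (1,2)=* (5,0)=* -> step gives (1,1)='*' but target has '.' -> reject
Unique solution: (1,2)=dead, (5,0)=dead.
Check: live-neighbor counts of every cell in the completed generation 0:
0100
2221
1020
2232
0221
1212
Applying B3/S23 to generation 0 with these counts gives:
....
....
....
..*.
....
....
which matches the target exactly.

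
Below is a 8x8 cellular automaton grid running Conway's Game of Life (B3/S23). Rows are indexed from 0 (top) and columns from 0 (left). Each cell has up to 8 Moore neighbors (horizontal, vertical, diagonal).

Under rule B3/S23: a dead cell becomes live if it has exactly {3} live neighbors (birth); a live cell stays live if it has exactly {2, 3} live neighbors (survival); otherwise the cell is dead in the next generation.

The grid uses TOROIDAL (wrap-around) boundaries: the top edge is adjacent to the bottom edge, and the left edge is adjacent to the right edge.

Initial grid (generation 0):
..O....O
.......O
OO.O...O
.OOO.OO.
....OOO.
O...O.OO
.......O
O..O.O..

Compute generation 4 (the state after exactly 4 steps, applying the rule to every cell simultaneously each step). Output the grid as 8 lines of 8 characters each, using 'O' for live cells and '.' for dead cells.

Answer: .OO.O.OO
...OOO.O
....OOO.
.....O.O
..O..O..
O..O.OO.
OOOO..O.
....O.OO

Derivation:
Simulating step by step:
Generation 0 (given above): 23 live cells
Generation 1: 23 live cells
O.....OO
.OO...OO
.O.OO..O
.O.O....
OOO.....
O...O...
....OO..
O.....OO
Generation 2: 24 live cells
.....O..
.OOO.O..
.O.OO.OO
...OO...
O.OO....
O..OOO..
O...OOO.
O.......
Generation 3: 27 live cells
.OO.O...
OO.O.O..
OO....O.
OO...O.O
.OO..O..
O.O...O.
OO.O..O.
....O.OO
Generation 4: 28 live cells
(generation 4 grid is the final answer)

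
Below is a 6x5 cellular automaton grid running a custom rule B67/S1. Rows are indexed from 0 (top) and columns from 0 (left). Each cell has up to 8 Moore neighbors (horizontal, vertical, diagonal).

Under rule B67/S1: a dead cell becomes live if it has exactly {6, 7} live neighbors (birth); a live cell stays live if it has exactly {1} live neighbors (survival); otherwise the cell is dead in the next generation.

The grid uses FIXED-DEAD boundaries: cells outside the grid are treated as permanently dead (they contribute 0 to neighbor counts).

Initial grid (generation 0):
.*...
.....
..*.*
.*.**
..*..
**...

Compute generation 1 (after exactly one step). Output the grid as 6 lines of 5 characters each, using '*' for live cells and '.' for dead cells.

Simulating step by step:
Generation 0 (given above): 9 live cells
Generation 1: 1 live cells
(generation 1 grid is the final answer)

Answer: .....
.....
.....
.....
.....
*....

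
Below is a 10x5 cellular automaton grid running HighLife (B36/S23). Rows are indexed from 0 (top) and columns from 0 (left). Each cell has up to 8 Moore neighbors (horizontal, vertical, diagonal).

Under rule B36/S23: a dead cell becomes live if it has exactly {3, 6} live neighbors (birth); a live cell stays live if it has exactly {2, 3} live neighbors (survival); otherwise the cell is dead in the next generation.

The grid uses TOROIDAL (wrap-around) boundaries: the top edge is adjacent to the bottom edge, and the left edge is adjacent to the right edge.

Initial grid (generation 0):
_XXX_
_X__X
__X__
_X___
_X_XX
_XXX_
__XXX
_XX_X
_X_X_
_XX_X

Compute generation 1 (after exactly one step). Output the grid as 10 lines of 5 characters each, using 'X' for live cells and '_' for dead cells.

Answer: ____X
XX___
XXX__
XX_X_
_XXXX
_X___
____X
_X_XX
__X_X
____X

Derivation:
Simulating step by step:
Generation 0 (given above): 24 live cells
Generation 1: 21 live cells
(generation 1 grid is the final answer)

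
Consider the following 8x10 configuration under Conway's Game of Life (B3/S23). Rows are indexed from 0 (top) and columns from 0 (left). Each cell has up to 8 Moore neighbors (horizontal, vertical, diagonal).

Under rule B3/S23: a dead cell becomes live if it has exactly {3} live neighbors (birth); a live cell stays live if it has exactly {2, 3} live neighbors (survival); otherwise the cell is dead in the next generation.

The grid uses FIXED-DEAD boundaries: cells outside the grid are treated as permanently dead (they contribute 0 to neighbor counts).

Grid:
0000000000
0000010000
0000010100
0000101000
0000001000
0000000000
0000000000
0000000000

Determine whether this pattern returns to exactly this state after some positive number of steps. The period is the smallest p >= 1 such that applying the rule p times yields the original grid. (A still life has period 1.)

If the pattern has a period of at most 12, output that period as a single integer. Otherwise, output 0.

Simulating and comparing each generation to the original:
Gen 0 (original, given above): 6 live cells
Gen 1: 6 live cells, differs from original
Gen 2: 6 live cells, MATCHES original -> period = 2

Answer: 2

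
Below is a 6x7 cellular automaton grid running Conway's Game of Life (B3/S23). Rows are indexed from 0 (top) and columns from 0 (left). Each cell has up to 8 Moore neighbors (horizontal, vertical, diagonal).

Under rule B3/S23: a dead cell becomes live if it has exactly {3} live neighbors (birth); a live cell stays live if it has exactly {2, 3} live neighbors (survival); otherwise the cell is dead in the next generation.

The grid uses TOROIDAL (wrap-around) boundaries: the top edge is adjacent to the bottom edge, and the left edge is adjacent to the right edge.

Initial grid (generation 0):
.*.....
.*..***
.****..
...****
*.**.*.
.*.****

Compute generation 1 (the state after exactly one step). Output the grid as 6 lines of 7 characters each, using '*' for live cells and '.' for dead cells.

Answer: .*.*...
.*..**.
.*.....
*.....*
**.....
.*.*.**

Derivation:
Simulating step by step:
Generation 0 (given above): 22 live cells
Generation 1: 14 live cells
(generation 1 grid is the final answer)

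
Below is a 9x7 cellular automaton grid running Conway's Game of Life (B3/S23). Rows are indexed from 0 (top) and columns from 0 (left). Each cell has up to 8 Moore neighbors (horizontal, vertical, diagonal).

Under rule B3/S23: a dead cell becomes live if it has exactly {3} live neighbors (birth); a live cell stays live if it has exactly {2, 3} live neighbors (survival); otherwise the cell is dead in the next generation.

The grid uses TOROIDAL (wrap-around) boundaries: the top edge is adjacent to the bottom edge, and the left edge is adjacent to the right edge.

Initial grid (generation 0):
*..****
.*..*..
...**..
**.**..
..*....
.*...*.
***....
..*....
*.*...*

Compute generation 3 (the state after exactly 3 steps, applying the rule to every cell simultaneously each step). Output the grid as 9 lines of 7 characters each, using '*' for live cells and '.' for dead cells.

Answer: *......
*.*....
**.....
.**...*
*.*.*..
....**.
..**.*.
*.*.*..
....*..

Derivation:
Simulating step by step:
Generation 0 (given above): 23 live cells
Generation 1: 24 live cells
..***..
*.*...*
**...*.
.*..*..
*.***..
*......
*.*....
..**..*
*.*.*..
Generation 2: 31 live cells
*.*.***
*.*.***
..*..*.
....***
*.***..
*.*...*
*.**..*
*.*...*
....**.
Generation 3: 20 live cells
(generation 3 grid is the final answer)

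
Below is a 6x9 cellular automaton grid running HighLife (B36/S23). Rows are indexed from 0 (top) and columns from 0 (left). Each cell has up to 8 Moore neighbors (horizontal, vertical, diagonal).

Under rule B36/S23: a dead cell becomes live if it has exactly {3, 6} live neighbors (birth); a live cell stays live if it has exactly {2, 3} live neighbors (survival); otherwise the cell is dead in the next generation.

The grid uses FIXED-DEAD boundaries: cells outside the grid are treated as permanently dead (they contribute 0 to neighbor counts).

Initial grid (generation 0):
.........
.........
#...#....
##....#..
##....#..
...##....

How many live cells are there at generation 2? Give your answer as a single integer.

Simulating step by step:
Generation 0 (given above): 10 live cells
Generation 1: 7 live cells
.........
.........
##.......
.....#...
###..#...
.........
Generation 2: 3 live cells
.........
.........
.........
..#......
.#.......
.#.......
Population at generation 2: 3

Answer: 3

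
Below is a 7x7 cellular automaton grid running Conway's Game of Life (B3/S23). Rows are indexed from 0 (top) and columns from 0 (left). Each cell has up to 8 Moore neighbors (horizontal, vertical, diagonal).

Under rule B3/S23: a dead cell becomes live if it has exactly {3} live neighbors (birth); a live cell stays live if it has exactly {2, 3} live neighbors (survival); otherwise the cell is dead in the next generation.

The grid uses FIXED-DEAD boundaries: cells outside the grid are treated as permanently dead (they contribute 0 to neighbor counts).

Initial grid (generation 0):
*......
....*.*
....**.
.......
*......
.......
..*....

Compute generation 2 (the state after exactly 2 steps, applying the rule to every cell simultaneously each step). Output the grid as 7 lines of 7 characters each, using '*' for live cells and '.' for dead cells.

Simulating step by step:
Generation 0 (given above): 7 live cells
Generation 1: 3 live cells
.......
....*..
....**.
.......
.......
.......
.......
Generation 2: 4 live cells
(generation 2 grid is the final answer)

Answer: .......
....**.
....**.
.......
.......
.......
.......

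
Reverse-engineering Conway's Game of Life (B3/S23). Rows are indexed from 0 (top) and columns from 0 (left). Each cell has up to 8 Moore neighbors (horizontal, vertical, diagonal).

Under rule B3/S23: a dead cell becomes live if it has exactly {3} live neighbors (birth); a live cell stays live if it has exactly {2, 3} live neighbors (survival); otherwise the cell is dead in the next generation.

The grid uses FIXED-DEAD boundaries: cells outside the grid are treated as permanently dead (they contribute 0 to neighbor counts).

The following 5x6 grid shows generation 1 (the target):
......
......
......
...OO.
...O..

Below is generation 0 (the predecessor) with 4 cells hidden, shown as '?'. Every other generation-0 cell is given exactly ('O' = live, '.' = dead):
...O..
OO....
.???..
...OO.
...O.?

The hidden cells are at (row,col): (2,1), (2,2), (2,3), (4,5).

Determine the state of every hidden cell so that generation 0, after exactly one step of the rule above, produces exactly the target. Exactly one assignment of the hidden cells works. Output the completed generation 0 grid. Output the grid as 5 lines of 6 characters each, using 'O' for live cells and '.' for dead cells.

Hidden generation-0 cells (in order): (2,1), (2,2), (2,3), (4,5).
A hidden cell only influences target cells in its own 3x3 neighborhood. Try each of the 2^4 = 16 assignments, step the completed generation 0 forward once under B3/S23, and compare with the target:
  (2,1)=. (2,2)=. (2,3)=. (4,5)=. -> step gives (4,4)='O' but target has '.' -> reject
  (2,1)=. (2,2)=. (2,3)=. (4,5)=O -> step reproduces the target at every cell -> ACCEPT
  (2,1)=. (2,2)=. (2,3)=O (4,5)=. -> step gives (1,2)='O' but target has '.' -> reject
  (2,1)=. (2,2)=. (2,3)=O (4,5)=O -> step gives (1,2)='O' but target has '.' -> reject
  (2,1)=. (2,2)=O (2,3)=. (4,5)=. -> step gives (1,1)='O' but target has '.' -> reject
  (2,1)=. (2,2)=O (2,3)=. (4,5)=O -> step gives (1,1)='O' but target has '.' -> reject
  (2,1)=. (2,2)=O (2,3)=O (4,5)=. -> step gives (1,1)='O' but target has '.' -> reject
  (2,1)=. (2,2)=O (2,3)=O (4,5)=O -> step gives (1,1)='O' but target has '.' -> reject
  (2,1)=O (2,2)=. (2,3)=. (4,5)=. -> step gives (1,0)='O' but target has '.' -> reject
  (2,1)=O (2,2)=. (2,3)=. (4,5)=O -> step gives (1,0)='O' but target has '.' -> reject
  (2,1)=O (2,2)=. (2,3)=O (4,5)=. -> step gives (1,0)='O' but target has '.' -> reject
  (2,1)=O (2,2)=. (2,3)=O (4,5)=O -> step gives (1,0)='O' but target has '.' -> reject
  (2,1)=O (2,2)=O (2,3)=. (4,5)=. -> step gives (1,0)='O' but target has '.' -> reject
  (2,1)=O (2,2)=O (2,3)=. (4,5)=O -> step gives (1,0)='O' but target has '.' -> reject
  (2,1)=O (2,2)=O (2,3)=O (4,5)=. -> step gives (1,0)='O' but target has '.' -> reject
  (2,1)=O (2,2)=O (2,3)=O (4,5)=O -> step gives (1,0)='O' but target has '.' -> reject
Unique solution: (2,1)=dead, (2,2)=dead, (2,3)=dead, (4,5)=live.
Check: live-neighbor counts of every cell in the completed generation 0:
222010
112110
222221
002232
002241
Applying B3/S23 to generation 0 with these counts gives:
......
......
......
...OO.
...O..
which matches the target exactly.

Answer: ...O..
OO....
......
...OO.
...O.O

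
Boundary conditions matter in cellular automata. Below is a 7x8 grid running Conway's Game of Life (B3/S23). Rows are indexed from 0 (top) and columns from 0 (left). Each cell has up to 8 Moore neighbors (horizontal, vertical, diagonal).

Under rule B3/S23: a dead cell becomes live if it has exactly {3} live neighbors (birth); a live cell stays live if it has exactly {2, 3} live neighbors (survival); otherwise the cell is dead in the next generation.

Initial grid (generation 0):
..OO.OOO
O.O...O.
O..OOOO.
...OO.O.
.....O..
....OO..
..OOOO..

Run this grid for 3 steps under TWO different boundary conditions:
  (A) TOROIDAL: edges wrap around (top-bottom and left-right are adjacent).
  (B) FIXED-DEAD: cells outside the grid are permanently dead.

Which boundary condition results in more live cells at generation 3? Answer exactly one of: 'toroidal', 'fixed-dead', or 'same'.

Under TOROIDAL boundary, generation 3:
OO......
...O...O
...OOO..
OO.O....
....OO.O
........
........
Population = 13

Under FIXED-DEAD boundary, generation 3:
..O.....
....OO.O
..OO...O
...O....
.......O
....O..O
.....O..
Population = 12

Comparison: toroidal=13, fixed-dead=12 -> toroidal

Answer: toroidal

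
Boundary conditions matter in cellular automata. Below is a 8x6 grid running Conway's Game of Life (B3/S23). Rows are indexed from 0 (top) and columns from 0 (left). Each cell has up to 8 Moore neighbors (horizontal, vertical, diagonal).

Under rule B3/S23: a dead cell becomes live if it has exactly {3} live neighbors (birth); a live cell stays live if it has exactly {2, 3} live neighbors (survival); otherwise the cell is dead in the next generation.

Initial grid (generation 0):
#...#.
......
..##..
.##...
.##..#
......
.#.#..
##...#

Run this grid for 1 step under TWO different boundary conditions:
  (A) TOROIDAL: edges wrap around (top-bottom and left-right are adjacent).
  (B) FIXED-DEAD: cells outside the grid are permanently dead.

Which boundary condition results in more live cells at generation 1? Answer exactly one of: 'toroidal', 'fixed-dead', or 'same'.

Under TOROIDAL boundary, generation 1:
##....
...#..
.###..
#.....
###...
##....
.##...
.##.##
Population = 18

Under FIXED-DEAD boundary, generation 1:
......
...#..
.###..
......
.##...
.#....
###...
###...
Population = 13

Comparison: toroidal=18, fixed-dead=13 -> toroidal

Answer: toroidal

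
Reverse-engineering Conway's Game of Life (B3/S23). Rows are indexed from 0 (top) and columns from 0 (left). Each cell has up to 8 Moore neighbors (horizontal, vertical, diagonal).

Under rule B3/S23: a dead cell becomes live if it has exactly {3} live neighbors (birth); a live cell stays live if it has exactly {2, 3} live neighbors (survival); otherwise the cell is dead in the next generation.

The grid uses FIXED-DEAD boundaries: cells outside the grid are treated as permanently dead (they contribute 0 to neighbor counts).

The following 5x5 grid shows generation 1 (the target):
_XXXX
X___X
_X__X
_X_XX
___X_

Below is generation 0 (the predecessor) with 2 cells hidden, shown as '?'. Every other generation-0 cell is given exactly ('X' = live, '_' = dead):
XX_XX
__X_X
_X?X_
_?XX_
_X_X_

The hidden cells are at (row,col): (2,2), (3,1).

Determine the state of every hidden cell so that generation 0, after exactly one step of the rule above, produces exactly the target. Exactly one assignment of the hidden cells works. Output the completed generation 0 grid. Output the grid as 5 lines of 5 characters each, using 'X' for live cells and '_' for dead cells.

Hidden generation-0 cells (in order): (2,2), (3,1).
A hidden cell only influences target cells in its own 3x3 neighborhood. Try each of the 2^2 = 4 assignments, step the completed generation 0 forward once under B3/S23, and compare with the target:
  (2,2)=_ (3,1)=_ -> step reproduces the target at every cell -> ACCEPT
  (2,2)=_ (3,1)=X -> step gives (3,0)='X' but target has '_' -> reject
  (2,2)=X (3,1)=_ -> step gives (3,1)='_' but target has 'X' -> reject
  (2,2)=X (3,1)=X -> step gives (2,1)='_' but target has 'X' -> reject
Unique solution: (2,2)=dead, (3,1)=dead.
Check: live-neighbor counts of every cell in the completed generation 0:
12332
34453
12543
23533
11422
Applying B3/S23 to generation 0 with these counts gives:
_XXXX
X___X
_X__X
_X_XX
___X_
which matches the target exactly.

Answer: XX_XX
__X_X
_X_X_
__XX_
_X_X_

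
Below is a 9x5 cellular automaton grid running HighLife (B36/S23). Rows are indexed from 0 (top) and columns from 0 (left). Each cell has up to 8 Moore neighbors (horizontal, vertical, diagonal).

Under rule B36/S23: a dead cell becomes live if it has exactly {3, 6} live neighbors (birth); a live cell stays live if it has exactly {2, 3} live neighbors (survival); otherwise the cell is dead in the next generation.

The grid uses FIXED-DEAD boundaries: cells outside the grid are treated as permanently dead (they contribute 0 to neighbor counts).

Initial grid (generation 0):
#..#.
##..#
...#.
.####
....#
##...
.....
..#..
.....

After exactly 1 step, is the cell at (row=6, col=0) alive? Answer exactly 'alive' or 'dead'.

Simulating step by step:
Generation 0 (given above): 14 live cells
Generation 1: 13 live cells
##...
#####
#....
..#.#
#...#
.....
.#...
.....
.....

Cell (6,0) at generation 1: 0 -> dead

Answer: dead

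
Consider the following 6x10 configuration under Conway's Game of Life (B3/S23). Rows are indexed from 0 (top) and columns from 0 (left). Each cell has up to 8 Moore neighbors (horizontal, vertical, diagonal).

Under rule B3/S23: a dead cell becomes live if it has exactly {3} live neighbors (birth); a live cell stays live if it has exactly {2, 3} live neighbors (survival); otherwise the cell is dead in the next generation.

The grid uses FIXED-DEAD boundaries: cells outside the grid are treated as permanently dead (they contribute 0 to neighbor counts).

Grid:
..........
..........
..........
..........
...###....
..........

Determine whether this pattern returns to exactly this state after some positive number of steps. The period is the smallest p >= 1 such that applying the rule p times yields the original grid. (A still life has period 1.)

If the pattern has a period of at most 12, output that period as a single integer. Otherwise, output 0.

Answer: 2

Derivation:
Simulating and comparing each generation to the original:
Gen 0 (original, given above): 3 live cells
Gen 1: 3 live cells, differs from original
Gen 2: 3 live cells, MATCHES original -> period = 2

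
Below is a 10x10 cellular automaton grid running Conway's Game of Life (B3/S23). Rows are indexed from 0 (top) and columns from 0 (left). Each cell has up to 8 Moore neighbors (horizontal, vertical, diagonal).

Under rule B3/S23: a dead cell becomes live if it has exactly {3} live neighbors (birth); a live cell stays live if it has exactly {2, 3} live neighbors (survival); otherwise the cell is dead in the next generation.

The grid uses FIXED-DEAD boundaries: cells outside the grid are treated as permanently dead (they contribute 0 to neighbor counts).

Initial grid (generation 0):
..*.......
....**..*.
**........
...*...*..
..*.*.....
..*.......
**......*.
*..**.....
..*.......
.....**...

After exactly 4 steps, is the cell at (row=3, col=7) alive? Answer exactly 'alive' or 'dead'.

Simulating step by step:
Generation 0 (given above): 20 live cells
Generation 1: 18 live cells
..........
.*........
....*.....
.***......
..*.......
..**......
****......
*.**......
...***....
..........
Generation 2: 12 live cells
..........
..........
.*.*......
.***......
..........
..........
*...*.....
*.........
..***.....
....*.....
Generation 3: 10 live cells
..........
..........
.*.*......
.*.*......
..*.......
..........
..........
.*..*.....
...**.....
....*.....
Generation 4: 10 live cells
..........
..........
..........
.*.*......
..*.......
..........
..........
...**.....
...***....
...**.....

Cell (3,7) at generation 4: 0 -> dead

Answer: dead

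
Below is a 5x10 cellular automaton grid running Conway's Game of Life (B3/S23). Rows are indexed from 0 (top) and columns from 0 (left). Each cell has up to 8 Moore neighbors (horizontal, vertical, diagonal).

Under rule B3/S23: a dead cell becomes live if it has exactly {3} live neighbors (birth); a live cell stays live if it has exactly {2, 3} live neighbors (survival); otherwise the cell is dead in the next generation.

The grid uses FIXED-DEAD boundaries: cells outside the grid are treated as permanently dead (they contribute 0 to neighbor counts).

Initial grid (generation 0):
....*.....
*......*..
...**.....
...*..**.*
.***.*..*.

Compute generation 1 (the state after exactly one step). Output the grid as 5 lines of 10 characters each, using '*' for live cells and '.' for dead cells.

Simulating step by step:
Generation 0 (given above): 14 live cells
Generation 1: 17 live cells
(generation 1 grid is the final answer)

Answer: ..........
...**.....
...**.***.
.....****.
..***.***.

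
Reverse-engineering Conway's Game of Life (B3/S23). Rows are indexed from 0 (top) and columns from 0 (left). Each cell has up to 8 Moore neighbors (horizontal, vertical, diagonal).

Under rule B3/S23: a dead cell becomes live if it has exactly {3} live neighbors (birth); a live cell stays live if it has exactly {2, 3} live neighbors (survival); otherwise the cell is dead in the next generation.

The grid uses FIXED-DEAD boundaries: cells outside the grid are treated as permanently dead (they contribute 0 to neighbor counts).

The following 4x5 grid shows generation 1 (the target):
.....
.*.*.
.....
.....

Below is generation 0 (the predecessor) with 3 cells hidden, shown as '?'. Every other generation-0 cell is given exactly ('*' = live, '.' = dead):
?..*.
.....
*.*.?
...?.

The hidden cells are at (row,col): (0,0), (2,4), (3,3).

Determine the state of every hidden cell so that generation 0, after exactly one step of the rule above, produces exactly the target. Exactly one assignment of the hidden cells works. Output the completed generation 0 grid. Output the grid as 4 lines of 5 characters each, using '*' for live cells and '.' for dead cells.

Hidden generation-0 cells (in order): (0,0), (2,4), (3,3).
A hidden cell only influences target cells in its own 3x3 neighborhood. Try each of the 2^3 = 8 assignments, step the completed generation 0 forward once under B3/S23, and compare with the target:
  (0,0)=. (2,4)=. (3,3)=. -> step gives (1,1)='.' but target has '*' -> reject
  (0,0)=. (2,4)=. (3,3)=* -> step gives (1,1)='.' but target has '*' -> reject
  (0,0)=. (2,4)=* (3,3)=. -> step gives (1,1)='.' but target has '*' -> reject
  (0,0)=. (2,4)=* (3,3)=* -> step gives (1,1)='.' but target has '*' -> reject
  (0,0)=* (2,4)=. (3,3)=. -> step gives (1,3)='.' but target has '*' -> reject
  (0,0)=* (2,4)=. (3,3)=* -> step gives (1,3)='.' but target has '*' -> reject
  (0,0)=* (2,4)=* (3,3)=. -> step reproduces the target at every cell -> ACCEPT
  (0,0)=* (2,4)=* (3,3)=* -> step gives (2,3)='*' but target has '.' -> reject
Unique solution: (0,0)=live, (2,4)=live, (3,3)=dead.
Check: live-neighbor counts of every cell in the completed generation 0:
01101
23232
02020
12121
Applying B3/S23 to generation 0 with these counts gives:
.....
.*.*.
.....
.....
which matches the target exactly.

Answer: *..*.
.....
*.*.*
.....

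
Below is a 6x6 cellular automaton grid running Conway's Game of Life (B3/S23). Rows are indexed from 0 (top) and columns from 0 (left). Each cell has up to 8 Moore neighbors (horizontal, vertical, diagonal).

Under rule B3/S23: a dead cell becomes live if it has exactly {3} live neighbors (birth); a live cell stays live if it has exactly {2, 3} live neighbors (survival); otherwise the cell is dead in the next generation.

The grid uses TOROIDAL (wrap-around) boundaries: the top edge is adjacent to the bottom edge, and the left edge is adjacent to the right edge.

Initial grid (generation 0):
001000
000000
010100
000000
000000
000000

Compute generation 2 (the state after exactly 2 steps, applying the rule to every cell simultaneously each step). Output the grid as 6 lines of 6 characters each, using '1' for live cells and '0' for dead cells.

Answer: 000000
000000
000000
000000
000000
000000

Derivation:
Simulating step by step:
Generation 0 (given above): 3 live cells
Generation 1: 1 live cells
000000
001000
000000
000000
000000
000000
Generation 2: 0 live cells
(generation 2 grid is the final answer)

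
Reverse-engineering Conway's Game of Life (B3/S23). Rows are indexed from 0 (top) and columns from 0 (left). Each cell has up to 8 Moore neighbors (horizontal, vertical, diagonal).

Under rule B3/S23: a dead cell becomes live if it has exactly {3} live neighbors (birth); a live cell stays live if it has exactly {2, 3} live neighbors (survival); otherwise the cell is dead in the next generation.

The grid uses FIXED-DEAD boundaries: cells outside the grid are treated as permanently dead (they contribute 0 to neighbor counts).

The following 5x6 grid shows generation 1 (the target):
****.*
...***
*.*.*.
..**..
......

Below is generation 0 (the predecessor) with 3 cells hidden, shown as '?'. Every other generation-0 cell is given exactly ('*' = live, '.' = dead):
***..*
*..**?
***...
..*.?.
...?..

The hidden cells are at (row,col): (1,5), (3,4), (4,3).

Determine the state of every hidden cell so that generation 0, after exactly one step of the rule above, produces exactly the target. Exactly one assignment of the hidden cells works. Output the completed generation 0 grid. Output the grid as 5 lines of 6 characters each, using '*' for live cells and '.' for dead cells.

Hidden generation-0 cells (in order): (1,5), (3,4), (4,3).
A hidden cell only influences target cells in its own 3x3 neighborhood. Try each of the 2^3 = 8 assignments, step the completed generation 0 forward once under B3/S23, and compare with the target:
  (1,5)=. (3,4)=. (4,3)=. -> step gives (0,4)='*' but target has '.' -> reject
  (1,5)=. (3,4)=. (4,3)=* -> step gives (0,4)='*' but target has '.' -> reject
  (1,5)=. (3,4)=* (4,3)=. -> step gives (0,4)='*' but target has '.' -> reject
  (1,5)=. (3,4)=* (4,3)=* -> step gives (0,4)='*' but target has '.' -> reject
  (1,5)=* (3,4)=. (4,3)=. -> step gives (3,3)='.' but target has '*' -> reject
  (1,5)=* (3,4)=. (4,3)=* -> step reproduces the target at every cell -> ACCEPT
  (1,5)=* (3,4)=* (4,3)=. -> step gives (2,4)='.' but target has '*' -> reject
  (1,5)=* (3,4)=* (4,3)=* -> step gives (2,4)='.' but target has '*' -> reject
Unique solution: (1,5)=live, (3,4)=dead, (4,3)=live.
Check: live-neighbor counts of every cell in the completed generation 0:
232342
475332
243432
243310
012110
Applying B3/S23 to generation 0 with these counts gives:
****.*
...***
*.*.*.
..**..
......
which matches the target exactly.

Answer: ***..*
*..***
***...
..*...
...*..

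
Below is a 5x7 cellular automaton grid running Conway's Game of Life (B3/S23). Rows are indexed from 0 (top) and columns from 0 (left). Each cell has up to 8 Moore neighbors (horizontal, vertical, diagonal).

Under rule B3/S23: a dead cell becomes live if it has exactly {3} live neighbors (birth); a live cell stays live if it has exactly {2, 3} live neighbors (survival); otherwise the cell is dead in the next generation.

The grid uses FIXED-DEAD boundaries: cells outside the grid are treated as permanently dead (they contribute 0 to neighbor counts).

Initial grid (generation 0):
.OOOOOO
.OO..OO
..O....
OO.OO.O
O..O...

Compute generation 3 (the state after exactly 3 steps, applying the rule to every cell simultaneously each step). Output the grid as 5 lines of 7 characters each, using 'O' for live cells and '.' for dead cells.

Answer: ....OO.
..OO...
..OOOO.
OO.OO..
.......

Derivation:
Simulating step by step:
Generation 0 (given above): 18 live cells
Generation 1: 17 live cells
.O.OO.O
......O
O...O.O
OO.OO..
OOOOO..
Generation 2: 10 live cells
.....O.
...OO.O
OO.OO..
.......
O...O..
Generation 3: 12 live cells
(generation 3 grid is the final answer)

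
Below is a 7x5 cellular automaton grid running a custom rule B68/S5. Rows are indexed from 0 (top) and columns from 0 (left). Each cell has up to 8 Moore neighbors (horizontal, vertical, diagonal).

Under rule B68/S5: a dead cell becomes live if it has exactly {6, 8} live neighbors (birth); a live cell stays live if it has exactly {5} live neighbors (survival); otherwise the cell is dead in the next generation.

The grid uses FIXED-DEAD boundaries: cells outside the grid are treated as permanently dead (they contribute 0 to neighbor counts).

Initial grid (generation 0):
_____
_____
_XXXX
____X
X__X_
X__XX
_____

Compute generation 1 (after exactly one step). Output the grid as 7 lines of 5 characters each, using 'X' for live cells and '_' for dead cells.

Simulating step by step:
Generation 0 (given above): 10 live cells
Generation 1: 0 live cells
(generation 1 grid is the final answer)

Answer: _____
_____
_____
_____
_____
_____
_____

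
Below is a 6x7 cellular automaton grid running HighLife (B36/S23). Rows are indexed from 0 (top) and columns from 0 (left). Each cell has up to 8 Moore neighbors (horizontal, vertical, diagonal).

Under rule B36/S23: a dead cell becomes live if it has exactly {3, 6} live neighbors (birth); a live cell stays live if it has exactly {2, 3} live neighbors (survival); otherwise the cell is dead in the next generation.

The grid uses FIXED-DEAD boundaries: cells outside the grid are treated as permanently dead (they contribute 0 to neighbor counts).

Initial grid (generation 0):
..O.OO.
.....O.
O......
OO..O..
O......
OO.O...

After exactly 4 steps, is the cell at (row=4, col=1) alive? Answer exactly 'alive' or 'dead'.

Answer: alive

Derivation:
Simulating step by step:
Generation 0 (given above): 12 live cells
Generation 1: 11 live cells
....OO.
....OO.
OO.....
OO.....
..O....
OO.....
Generation 2: 10 live cells
....OO.
....OO.
OO.....
O.O....
..O....
.O.....
Generation 3: 9 live cells
....OO.
....OO.
OO.....
O.O....
..O....
.......
Generation 4: 9 live cells
....OO.
....OO.
OO.....
O.O....
.O.....
.......

Cell (4,1) at generation 4: 1 -> alive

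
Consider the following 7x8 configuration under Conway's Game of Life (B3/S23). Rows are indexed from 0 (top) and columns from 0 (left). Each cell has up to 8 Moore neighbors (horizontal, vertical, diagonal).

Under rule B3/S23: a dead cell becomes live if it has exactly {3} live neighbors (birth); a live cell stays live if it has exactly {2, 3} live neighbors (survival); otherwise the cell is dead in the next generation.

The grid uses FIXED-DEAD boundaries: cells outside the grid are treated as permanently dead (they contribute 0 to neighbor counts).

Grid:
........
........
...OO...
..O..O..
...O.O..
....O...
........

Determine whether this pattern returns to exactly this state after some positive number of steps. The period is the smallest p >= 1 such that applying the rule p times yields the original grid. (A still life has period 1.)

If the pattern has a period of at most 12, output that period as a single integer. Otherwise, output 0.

Simulating and comparing each generation to the original:
Gen 0 (original, given above): 7 live cells
Gen 1: 7 live cells, MATCHES original -> period = 1

Answer: 1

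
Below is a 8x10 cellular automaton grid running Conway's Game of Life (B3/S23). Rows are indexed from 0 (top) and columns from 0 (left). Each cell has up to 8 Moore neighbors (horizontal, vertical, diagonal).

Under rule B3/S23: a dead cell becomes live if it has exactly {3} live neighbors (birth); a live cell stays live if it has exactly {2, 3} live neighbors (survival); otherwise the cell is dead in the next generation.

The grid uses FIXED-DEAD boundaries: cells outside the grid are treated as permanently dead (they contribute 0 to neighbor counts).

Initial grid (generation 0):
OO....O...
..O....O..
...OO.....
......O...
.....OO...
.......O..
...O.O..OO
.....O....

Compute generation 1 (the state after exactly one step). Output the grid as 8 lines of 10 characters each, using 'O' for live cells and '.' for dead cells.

Answer: .O........
.OOO......
...O......
....O.O...
.....OOO..
....OO.OO.
....O.O.O.
....O.....

Derivation:
Simulating step by step:
Generation 0 (given above): 16 live cells
Generation 1: 18 live cells
(generation 1 grid is the final answer)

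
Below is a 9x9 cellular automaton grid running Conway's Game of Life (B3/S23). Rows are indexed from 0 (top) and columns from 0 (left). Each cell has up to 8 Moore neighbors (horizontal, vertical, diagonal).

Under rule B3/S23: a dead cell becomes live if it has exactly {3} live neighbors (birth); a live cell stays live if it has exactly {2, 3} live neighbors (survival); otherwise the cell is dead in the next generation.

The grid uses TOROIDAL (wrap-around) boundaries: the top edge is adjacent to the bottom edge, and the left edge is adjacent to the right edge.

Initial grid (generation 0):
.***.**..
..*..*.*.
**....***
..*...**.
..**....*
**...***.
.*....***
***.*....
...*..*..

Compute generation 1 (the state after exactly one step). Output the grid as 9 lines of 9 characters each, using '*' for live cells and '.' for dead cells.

Answer: .*.*.*.*.
...***...
***..*...
..**..*..
*.**.*..*
.*...*...
.........
****.**.*
*.....*..

Derivation:
Simulating step by step:
Generation 0 (given above): 34 live cells
Generation 1: 30 live cells
(generation 1 grid is the final answer)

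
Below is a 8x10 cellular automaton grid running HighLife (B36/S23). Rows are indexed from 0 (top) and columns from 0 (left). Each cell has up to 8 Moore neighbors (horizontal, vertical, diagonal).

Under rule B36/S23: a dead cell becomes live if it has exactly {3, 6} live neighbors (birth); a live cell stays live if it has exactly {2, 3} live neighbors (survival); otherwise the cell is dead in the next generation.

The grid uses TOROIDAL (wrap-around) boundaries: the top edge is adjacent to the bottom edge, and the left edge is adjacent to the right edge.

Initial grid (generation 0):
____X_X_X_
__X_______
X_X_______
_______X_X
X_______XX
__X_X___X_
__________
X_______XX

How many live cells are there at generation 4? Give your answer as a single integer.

Answer: 16

Derivation:
Simulating step by step:
Generation 0 (given above): 17 live cells
Generation 1: 13 live cells
_______XX_
_X_X______
_X________
_X________
X______X__
________X_
________X_
_______XXX
Generation 2: 11 live cells
_______X_X
__X_______
XX________
XX________
__________
_______XXX
__________
_________X
Generation 3: 13 live cells
________X_
XX________
X_X_______
XX________
X_______XX
________X_
_________X
________X_
Generation 4: 16 live cells
_________X
XX_______X
_XX______X
__________
XX______X_
X_______X_
________XX
________XX
Population at generation 4: 16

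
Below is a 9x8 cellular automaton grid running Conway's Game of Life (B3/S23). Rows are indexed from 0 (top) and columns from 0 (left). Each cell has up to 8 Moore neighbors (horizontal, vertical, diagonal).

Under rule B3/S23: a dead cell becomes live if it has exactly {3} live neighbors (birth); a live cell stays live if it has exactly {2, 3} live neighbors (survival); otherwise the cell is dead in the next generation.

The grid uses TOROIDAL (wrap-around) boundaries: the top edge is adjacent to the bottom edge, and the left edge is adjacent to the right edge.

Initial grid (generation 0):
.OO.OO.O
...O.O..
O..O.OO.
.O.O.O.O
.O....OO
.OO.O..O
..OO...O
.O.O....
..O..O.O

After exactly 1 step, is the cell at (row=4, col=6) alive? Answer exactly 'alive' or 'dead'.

Answer: dead

Derivation:
Simulating step by step:
Generation 0 (given above): 30 live cells
Generation 1: 28 live cells
OOO..O..
OO.O...O
O..O.O.O
.O...O..
.O.OOO.O
.O.....O
....O...
OO.OO.O.
.....O..

Cell (4,6) at generation 1: 0 -> dead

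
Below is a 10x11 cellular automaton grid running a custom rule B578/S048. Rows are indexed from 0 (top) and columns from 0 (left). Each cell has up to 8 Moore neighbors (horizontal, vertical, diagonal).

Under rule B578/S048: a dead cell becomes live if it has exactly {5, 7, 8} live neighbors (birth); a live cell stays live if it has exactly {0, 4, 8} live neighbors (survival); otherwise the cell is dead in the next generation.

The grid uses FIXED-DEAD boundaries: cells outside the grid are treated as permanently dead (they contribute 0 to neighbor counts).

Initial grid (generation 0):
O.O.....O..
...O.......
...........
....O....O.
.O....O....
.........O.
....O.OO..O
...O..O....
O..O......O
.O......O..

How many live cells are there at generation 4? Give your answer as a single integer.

Simulating step by step:
Generation 0 (given above): 20 live cells
Generation 1: 8 live cells
O.......O..
...........
...........
....O....O.
.O....O....
...........
...........
...........
..........O
........O..
Generation 2: 8 live cells
O.......O..
...........
...........
....O....O.
.O....O....
...........
...........
...........
..........O
........O..
Generation 3: 8 live cells
O.......O..
...........
...........
....O....O.
.O....O....
...........
...........
...........
..........O
........O..
Generation 4: 8 live cells
O.......O..
...........
...........
....O....O.
.O....O....
...........
...........
...........
..........O
........O..
Population at generation 4: 8

Answer: 8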